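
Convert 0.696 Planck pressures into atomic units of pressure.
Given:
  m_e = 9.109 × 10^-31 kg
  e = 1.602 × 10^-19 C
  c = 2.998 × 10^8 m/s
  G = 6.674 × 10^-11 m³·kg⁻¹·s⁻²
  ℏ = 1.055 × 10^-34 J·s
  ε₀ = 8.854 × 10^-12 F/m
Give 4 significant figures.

1.101 × 10^100

Planck pressure: p_P = c⁷/(ℏG²) = 4.632 × 10^113 Pa
atomic unit of pressure: P_au = E_h/a₀³ = m_e⁴e¹⁰/((4πε₀)⁵ℏ⁸) = 2.929 × 10^13 Pa
0.696 × 4.632 × 10^113 / 2.929 × 10^13 = 1.101 × 10^100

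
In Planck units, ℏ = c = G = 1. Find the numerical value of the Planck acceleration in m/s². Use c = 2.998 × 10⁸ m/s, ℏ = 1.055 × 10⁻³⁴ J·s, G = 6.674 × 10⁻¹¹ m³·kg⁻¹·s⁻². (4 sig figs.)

Dimensional analysis gives a_P = √(c⁷/(ℏG)).
  = √(3.092 × 10¹⁰³)
  = 5.560 × 10⁵¹ m/s²

5.560 × 10⁵¹ m/s²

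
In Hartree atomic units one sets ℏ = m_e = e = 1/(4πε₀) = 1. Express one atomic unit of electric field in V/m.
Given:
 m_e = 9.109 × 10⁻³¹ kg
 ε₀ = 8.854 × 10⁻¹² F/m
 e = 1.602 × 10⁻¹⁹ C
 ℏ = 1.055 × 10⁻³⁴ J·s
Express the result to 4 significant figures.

5.131 × 10¹¹ V/m

E_au = E_h/(e a₀) = m_e²e⁵/((4πε₀)³ℏ⁴)
E_h = 4.354 × 10⁻¹⁸ J
a₀ = 5.297 × 10⁻¹¹ m
E_h/(e·a₀) = 5.131 × 10¹¹ V/m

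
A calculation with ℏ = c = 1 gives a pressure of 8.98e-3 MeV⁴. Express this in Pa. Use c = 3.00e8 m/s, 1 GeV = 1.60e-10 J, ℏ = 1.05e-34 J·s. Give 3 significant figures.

Pressure is [E]/[L]³ = [E]⁴/(ℏc)³.
1 GeV⁴ → 1/(ℏc)³ × (1 GeV in J)⁴ = 2.10e37 Pa.
Convert the energy scale: 8.98e-3 MeV⁴ = 8.98e-15 GeV⁴.
Result: 8.98e-15 × 2.10e37 = 1.88e23 Pa.

1.88e23 Pa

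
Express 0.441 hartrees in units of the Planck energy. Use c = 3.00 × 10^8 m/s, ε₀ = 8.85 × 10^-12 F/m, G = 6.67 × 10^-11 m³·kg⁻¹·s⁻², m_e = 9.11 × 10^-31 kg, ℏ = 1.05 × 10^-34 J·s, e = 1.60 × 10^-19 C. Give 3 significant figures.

9.87 × 10^-28

hartree: E_h = m_e e⁴/(4πε₀ℏ)² = 4.38 × 10^-18 J
Planck energy: E_P = √(ℏc⁵/G) = 1.96 × 10^9 J
0.441 × 4.38 × 10^-18 / 1.96 × 10^9 = 9.87 × 10^-28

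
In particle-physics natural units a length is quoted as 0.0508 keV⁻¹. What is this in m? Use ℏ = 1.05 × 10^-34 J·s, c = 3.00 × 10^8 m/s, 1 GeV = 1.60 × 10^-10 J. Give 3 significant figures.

1.00 × 10^-11 m

A length is [E]⁻¹ in ℏ=c=1; restore one factor of ℏc.
1 GeV⁻¹ → ℏc × (1 GeV in J)⁻¹ = 1.97 × 10^-16 m.
Convert the energy scale: 0.0508 keV⁻¹ = 5.08 × 10^4 GeV⁻¹.
Result: 5.08 × 10^4 × 1.97 × 10^-16 = 1.00 × 10^-11 m.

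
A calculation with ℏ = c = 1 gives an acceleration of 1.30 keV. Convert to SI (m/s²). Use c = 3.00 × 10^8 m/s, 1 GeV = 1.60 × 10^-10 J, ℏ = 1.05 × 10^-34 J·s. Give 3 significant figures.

5.94 × 10^26 m/s²

Acceleration is [L]/[T]² = c·[E]/ℏ.
1 GeV → c/ℏ × (1 GeV in J) = 4.57 × 10^32 m/s².
Convert the energy scale: 1.30 keV = 1.30 × 10^-6 GeV.
Result: 1.30 × 10^-6 × 4.57 × 10^32 = 5.94 × 10^26 m/s².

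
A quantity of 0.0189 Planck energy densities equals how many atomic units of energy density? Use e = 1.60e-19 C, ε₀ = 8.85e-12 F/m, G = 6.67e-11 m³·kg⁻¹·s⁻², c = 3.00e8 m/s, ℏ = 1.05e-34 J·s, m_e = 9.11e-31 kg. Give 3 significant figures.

2.94e98

Planck energy density: u_P = c⁷/(ℏG²) = 4.68e113 J/m³
atomic unit of energy density: u_au = E_h/a₀³ = m_e⁴e¹⁰/((4πε₀)⁵ℏ⁸) = 3.01e13 J/m³
0.0189 × 4.68e113 / 3.01e13 = 2.94e98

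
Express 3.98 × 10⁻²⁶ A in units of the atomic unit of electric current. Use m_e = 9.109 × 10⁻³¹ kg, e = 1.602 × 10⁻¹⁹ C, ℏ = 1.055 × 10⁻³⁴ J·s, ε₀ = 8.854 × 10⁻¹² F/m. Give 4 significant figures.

6.019 × 10⁻²⁴

atomic unit of electric current: I_au = e E_h/ℏ = m_e e⁵/((4πε₀)²ℏ³) = 6.612 × 10⁻³ A.
3.98 × 10⁻²⁶ / 6.612 × 10⁻³ = 6.019 × 10⁻²⁴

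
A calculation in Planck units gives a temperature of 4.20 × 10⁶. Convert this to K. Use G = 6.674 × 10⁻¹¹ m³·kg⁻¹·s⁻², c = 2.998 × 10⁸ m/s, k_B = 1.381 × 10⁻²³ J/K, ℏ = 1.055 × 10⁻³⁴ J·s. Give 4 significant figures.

One Planck temperature: T_P = √(ℏc⁵/G) / k_B = 1.417 × 10³² K.
4.20 × 10⁶ × 1.417 × 10³² K = 5.951 × 10³⁸ K

5.951 × 10³⁸ K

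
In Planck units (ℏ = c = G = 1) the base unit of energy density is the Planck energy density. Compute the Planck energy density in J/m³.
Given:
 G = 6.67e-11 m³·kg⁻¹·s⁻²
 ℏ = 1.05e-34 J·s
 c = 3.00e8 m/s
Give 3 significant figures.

u_P = c⁷/(ℏG²)
  = 2.19e59 / 4.67e-55
  = 4.68e113 J/m³

4.68e113 J/m³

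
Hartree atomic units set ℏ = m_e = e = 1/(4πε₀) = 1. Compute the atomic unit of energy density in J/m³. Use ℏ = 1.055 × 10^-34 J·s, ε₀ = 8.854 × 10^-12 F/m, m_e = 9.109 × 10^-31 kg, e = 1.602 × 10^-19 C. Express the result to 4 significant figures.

The unique combination of the constants set to 1 with dimensions of energy density is u_au = E_h/a₀³ = m_e⁴e¹⁰/((4πε₀)⁵ℏ⁸).
E_h = 4.354 × 10^-18 J
a₀ = 5.297 × 10^-11 m
E_h/a₀³ = 2.929 × 10^13 J/m³

2.929 × 10^13 J/m³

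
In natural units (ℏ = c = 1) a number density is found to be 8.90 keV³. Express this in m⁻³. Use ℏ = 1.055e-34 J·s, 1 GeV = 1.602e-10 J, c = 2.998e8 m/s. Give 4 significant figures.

1.156e30 m⁻³

Number density is [L]⁻³ = [E]³/(ℏc)³.
1 GeV³ → 1/(ℏc)³ × (1 GeV in J)³ = 1.299e47 m⁻³.
Convert the energy scale: 8.90 keV³ = 8.90e-18 GeV³.
Result: 8.90e-18 × 1.299e47 = 1.156e30 m⁻³.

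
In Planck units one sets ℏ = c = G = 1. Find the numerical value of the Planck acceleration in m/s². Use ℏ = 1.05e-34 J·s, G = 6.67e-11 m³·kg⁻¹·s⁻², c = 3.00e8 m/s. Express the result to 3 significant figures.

a_P = √(c⁷/(ℏG))
  = √(3.12e103)
  = 5.59e51 m/s²

5.59e51 m/s²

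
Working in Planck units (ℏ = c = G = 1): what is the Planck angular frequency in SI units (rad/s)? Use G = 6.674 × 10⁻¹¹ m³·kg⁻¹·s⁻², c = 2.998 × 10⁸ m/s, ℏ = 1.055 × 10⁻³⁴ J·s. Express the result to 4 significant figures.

The unique combination of the constants set to 1 with dimensions of angular frequency is ω_P = √(c⁵/(ℏG)).
  = √(3.440 × 10⁸⁶)
  = 1.855 × 10⁴³ rad/s

1.855 × 10⁴³ rad/s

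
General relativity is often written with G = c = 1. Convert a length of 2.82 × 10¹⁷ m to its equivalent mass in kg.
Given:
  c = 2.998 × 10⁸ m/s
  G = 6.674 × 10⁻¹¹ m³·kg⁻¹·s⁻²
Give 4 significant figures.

Length → mass via c²/G.
2.82 × 10¹⁷ m × (c²/G) = 3.798 × 10⁴⁴ kg

3.798 × 10⁴⁴ kg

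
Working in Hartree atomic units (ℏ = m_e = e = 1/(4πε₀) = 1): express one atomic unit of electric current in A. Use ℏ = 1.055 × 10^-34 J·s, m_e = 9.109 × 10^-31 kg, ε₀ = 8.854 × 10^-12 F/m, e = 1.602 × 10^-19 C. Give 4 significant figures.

6.612 × 10^-3 A

The unique combination of the constants set to 1 with dimensions of current is I_au = e E_h/ℏ = m_e e⁵/((4πε₀)²ℏ³).
E_h = 4.354 × 10^-18 J
e·E_h/ℏ = 6.612 × 10^-3 A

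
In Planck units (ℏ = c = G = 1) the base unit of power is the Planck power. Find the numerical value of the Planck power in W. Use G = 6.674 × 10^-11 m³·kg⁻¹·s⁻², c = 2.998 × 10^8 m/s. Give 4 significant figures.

P_P = c⁵/G
  = 2.422 × 10^42 / 6.674 × 10^-11
  = 3.629 × 10^52 W

3.629 × 10^52 W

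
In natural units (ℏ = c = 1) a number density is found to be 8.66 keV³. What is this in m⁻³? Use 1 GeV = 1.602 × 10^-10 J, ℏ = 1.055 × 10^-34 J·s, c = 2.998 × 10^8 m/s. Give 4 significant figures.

Number density is [L]⁻³ = [E]³/(ℏc)³.
1 GeV³ → 1/(ℏc)³ × (1 GeV in J)³ = 1.299 × 10^47 m⁻³.
Convert the energy scale: 8.66 keV³ = 8.66 × 10^-18 GeV³.
Result: 8.66 × 10^-18 × 1.299 × 10^47 = 1.125 × 10^30 m⁻³.

1.125 × 10^30 m⁻³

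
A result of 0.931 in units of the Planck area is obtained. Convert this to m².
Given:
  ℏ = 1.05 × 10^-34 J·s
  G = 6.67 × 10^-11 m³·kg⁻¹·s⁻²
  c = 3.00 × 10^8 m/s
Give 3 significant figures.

2.41 × 10^-70 m²

One Planck area: A_P = ℏG/c³ = 2.59 × 10^-70 m².
0.931 × 2.59 × 10^-70 m² = 2.41 × 10^-70 m²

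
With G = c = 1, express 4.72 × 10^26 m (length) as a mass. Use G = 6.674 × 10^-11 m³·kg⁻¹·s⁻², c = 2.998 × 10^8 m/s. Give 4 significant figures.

6.357 × 10^53 kg

Length → mass via c²/G.
4.72 × 10^26 m × (c²/G) = 6.357 × 10^53 kg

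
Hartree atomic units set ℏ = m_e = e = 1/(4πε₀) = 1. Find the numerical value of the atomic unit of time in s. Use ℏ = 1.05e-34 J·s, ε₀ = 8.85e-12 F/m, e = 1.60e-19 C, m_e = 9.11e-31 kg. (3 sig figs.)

2.40e-17 s

The unique combination of the constants set to 1 with dimensions of time is τ_au = (4πε₀)²ℏ³/(m_e e⁴).
E_h = 4.38e-18 J
ℏ/E_h = 2.40e-17 s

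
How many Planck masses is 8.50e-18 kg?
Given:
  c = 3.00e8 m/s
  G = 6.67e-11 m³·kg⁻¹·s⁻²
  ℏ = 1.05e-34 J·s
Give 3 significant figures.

Planck mass: m_P = √(ℏc/G) = 2.17e-8 kg.
8.50e-18 / 2.17e-8 = 3.91e-10

3.91e-10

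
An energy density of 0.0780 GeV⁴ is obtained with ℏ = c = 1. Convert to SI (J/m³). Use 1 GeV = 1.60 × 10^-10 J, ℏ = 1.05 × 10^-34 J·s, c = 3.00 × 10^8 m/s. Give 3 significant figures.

1.64 × 10^36 J/m³

[E]/[L]³ = [E]⁴/(ℏc)³; restore (ℏc)⁻³.
1 GeV⁴ → 1/(ℏc)³ × (1 GeV in J)⁴ = 2.10 × 10^37 J/m³.
Result: 0.0780 × 2.10 × 10^37 = 1.64 × 10^36 J/m³.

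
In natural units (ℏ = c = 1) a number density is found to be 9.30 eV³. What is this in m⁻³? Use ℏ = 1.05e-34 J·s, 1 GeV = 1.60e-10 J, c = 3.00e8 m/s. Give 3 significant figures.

Number density is [L]⁻³ = [E]³/(ℏc)³.
1 GeV³ → 1/(ℏc)³ × (1 GeV in J)³ = 1.31e47 m⁻³.
Convert the energy scale: 9.30 eV³ = 9.30e-27 GeV³.
Result: 9.30e-27 × 1.31e47 = 1.22e21 m⁻³.

1.22e21 m⁻³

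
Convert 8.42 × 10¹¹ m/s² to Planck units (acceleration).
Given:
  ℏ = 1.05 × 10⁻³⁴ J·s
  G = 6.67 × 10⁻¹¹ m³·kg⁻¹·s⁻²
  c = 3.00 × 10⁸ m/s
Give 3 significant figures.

Planck acceleration: a_P = √(c⁷/(ℏG)) = 5.59 × 10⁵¹ m/s².
8.42 × 10¹¹ / 5.59 × 10⁵¹ = 1.51 × 10⁻⁴⁰

1.51 × 10⁻⁴⁰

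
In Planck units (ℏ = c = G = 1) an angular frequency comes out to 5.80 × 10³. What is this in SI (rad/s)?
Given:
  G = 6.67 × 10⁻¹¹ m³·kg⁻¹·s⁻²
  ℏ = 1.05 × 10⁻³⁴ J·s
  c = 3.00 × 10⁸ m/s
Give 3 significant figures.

One Planck angular frequency: ω_P = √(c⁵/(ℏG)) = 1.86 × 10⁴³ rad/s.
5.80 × 10³ × 1.86 × 10⁴³ rad/s = 1.08 × 10⁴⁷ rad/s

1.08 × 10⁴⁷ rad/s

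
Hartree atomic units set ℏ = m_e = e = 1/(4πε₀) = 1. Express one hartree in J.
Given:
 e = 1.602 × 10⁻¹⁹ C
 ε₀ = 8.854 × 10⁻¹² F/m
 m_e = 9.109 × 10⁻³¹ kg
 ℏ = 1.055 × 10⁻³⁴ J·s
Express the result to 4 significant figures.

Dimensional analysis gives E_h = m_e e⁴/(4πε₀ℏ)².
  = 6.000 × 10⁻¹⁰⁶ / 1.378 × 10⁻⁸⁸
  = 4.354 × 10⁻¹⁸ J

4.354 × 10⁻¹⁸ J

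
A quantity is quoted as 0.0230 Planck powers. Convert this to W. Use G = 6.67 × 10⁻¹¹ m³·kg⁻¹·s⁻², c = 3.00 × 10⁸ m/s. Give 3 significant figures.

8.38 × 10⁵⁰ W

One Planck power: P_P = c⁵/G = 3.64 × 10⁵² W.
0.0230 × 3.64 × 10⁵² W = 8.38 × 10⁵⁰ W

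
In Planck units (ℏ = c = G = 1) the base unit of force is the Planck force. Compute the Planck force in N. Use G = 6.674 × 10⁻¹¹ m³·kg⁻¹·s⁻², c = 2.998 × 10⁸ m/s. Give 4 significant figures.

F_P = c⁴/G
  = 8.078 × 10³³ / 6.674 × 10⁻¹¹
  = 1.210 × 10⁴⁴ N

1.210 × 10⁴⁴ N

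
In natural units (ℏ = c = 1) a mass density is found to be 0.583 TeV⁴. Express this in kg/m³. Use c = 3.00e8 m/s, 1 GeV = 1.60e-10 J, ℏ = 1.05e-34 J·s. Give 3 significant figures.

Mass density is [E]/(c²[L]³) = [E]⁴/(ℏ³c⁵).
1 GeV⁴ → 1/(ℏ³c⁵) × (1 GeV in J)⁴ = 2.33e20 kg/m³.
Convert the energy scale: 0.583 TeV⁴ = 5.83e11 GeV⁴.
Result: 5.83e11 × 2.33e20 = 1.36e32 kg/m³.

1.36e32 kg/m³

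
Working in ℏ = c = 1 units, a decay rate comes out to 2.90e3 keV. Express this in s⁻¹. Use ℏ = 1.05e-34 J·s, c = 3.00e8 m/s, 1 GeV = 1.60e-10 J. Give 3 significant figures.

A rate is [E]/ℏ; divide by ℏ.
1 GeV → 1/ℏ × (1 GeV in J) = 1.52e24 s⁻¹.
Convert the energy scale: 2.90e3 keV = 2.90e-3 GeV.
Result: 2.90e-3 × 1.52e24 = 4.42e21 s⁻¹.

4.42e21 s⁻¹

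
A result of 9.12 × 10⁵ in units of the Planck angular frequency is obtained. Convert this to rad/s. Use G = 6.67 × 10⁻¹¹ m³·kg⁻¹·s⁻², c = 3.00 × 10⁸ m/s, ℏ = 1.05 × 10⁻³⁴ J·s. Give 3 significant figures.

One Planck angular frequency: ω_P = √(c⁵/(ℏG)) = 1.86 × 10⁴³ rad/s.
9.12 × 10⁵ × 1.86 × 10⁴³ rad/s = 1.70 × 10⁴⁹ rad/s

1.70 × 10⁴⁹ rad/s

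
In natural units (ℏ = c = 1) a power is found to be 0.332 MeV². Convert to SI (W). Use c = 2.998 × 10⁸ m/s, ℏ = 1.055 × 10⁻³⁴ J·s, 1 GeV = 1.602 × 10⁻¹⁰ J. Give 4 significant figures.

8.076 × 10⁷ W

Power is [E]/[T] = [E]²/ℏ.
1 GeV² → 1/ℏ × (1 GeV in J)² = 2.433 × 10¹⁴ W.
Convert the energy scale: 0.332 MeV² = 3.32 × 10⁻⁷ GeV².
Result: 3.32 × 10⁻⁷ × 2.433 × 10¹⁴ = 8.076 × 10⁷ W.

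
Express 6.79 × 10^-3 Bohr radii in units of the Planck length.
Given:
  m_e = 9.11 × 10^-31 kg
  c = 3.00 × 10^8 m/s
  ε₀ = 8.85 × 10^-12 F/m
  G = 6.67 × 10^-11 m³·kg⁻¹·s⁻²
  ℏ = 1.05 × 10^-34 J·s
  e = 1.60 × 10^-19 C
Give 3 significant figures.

2.22 × 10^22

Bohr radius: a₀ = 4πε₀ℏ²/(m_e e²) = 5.26 × 10^-11 m
Planck length: ℓ_P = √(ℏG/c³) = 1.61 × 10^-35 m
6.79 × 10^-3 × 5.26 × 10^-11 / 1.61 × 10^-35 = 2.22 × 10^22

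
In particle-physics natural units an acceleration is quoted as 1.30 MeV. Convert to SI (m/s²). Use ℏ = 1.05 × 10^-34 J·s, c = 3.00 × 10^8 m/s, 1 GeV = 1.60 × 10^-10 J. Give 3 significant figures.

Acceleration is [L]/[T]² = c·[E]/ℏ.
1 GeV → c/ℏ × (1 GeV in J) = 4.57 × 10^32 m/s².
Convert the energy scale: 1.30 MeV = 1.30 × 10^-3 GeV.
Result: 1.30 × 10^-3 × 4.57 × 10^32 = 5.94 × 10^29 m/s².

5.94 × 10^29 m/s²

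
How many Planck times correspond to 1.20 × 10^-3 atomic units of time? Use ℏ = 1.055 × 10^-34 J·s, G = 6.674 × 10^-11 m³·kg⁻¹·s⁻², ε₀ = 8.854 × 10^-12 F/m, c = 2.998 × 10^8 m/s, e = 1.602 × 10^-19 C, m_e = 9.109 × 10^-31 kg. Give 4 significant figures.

atomic unit of time: τ_au = (4πε₀)²ℏ³/(m_e e⁴) = 2.423 × 10^-17 s
Planck time: t_P = √(ℏG/c⁵) = 5.392 × 10^-44 s
1.20 × 10^-3 × 2.423 × 10^-17 / 5.392 × 10^-44 = 5.392 × 10^23

5.392 × 10^23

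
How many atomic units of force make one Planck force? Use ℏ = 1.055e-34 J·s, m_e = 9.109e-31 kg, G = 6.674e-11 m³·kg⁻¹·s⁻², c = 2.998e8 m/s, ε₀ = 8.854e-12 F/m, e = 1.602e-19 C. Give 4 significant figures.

1.473e51

Planck force: F_P = c⁴/G = 1.210e44 N
atomic unit of force: F_au = E_h/a₀ = m_e²e⁶/((4πε₀)³ℏ⁴) = 8.220e-8 N
ratio = 1.210e44 / 8.220e-8 = 1.473e51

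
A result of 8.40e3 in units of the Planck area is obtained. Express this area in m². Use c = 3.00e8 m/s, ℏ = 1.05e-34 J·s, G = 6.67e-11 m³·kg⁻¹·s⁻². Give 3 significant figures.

2.18e-66 m²

One Planck area: A_P = ℏG/c³ = 2.59e-70 m².
8.40e3 × 2.59e-70 m² = 2.18e-66 m²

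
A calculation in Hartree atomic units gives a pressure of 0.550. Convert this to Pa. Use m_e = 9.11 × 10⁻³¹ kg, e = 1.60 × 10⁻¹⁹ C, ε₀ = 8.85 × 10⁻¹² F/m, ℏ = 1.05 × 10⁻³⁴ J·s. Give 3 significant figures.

1.66 × 10¹³ Pa

One atomic unit of pressure: P_au = E_h/a₀³ = m_e⁴e¹⁰/((4πε₀)⁵ℏ⁸) = 3.01 × 10¹³ Pa.
0.550 × 3.01 × 10¹³ Pa = 1.66 × 10¹³ Pa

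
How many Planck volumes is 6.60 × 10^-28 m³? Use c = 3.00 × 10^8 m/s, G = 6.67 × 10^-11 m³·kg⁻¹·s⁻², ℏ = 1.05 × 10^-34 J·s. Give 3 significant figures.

Planck volume: V_P = (ℏG/c³)^(3/2) = 4.18 × 10^-105 m³.
6.60 × 10^-28 / 4.18 × 10^-105 = 1.58 × 10^77

1.58 × 10^77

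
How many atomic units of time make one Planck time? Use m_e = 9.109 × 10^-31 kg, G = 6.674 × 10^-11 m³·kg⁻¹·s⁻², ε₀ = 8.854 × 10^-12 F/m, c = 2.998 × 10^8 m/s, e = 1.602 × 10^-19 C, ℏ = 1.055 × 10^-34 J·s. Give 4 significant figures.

2.225 × 10^-27

Planck time: t_P = √(ℏG/c⁵) = 5.392 × 10^-44 s
atomic unit of time: τ_au = (4πε₀)²ℏ³/(m_e e⁴) = 2.423 × 10^-17 s
ratio = 5.392 × 10^-44 / 2.423 × 10^-17 = 2.225 × 10^-27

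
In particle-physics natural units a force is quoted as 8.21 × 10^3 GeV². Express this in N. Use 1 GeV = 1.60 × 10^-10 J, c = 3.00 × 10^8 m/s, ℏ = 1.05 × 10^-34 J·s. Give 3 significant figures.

6.67 × 10^9 N

Force is [E]/[L] = [E]²/(ℏc); restore (ℏc)⁻¹.
1 GeV² → 1/(ℏc) × (1 GeV in J)² = 8.13 × 10^5 N.
Result: 8.21 × 10^3 × 8.13 × 10^5 = 6.67 × 10^9 N.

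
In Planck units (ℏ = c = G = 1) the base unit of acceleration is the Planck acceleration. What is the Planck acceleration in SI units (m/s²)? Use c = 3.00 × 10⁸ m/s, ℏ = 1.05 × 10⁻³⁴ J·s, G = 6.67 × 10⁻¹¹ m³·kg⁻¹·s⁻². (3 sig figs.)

5.59 × 10⁵¹ m/s²

a_P = √(c⁷/(ℏG))
  = √(3.12 × 10¹⁰³)
  = 5.59 × 10⁵¹ m/s²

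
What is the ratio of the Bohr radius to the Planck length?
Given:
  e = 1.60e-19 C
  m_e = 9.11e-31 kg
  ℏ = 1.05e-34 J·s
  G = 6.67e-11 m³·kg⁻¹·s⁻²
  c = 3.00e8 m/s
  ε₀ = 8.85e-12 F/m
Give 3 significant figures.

3.26e24

Bohr radius: a₀ = 4πε₀ℏ²/(m_e e²) = 5.26e-11 m
Planck length: ℓ_P = √(ℏG/c³) = 1.61e-35 m
ratio = 5.26e-11 / 1.61e-35 = 3.26e24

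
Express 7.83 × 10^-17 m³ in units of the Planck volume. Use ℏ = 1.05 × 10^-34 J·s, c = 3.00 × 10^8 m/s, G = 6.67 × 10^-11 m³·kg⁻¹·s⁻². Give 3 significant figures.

Planck volume: V_P = (ℏG/c³)^(3/2) = 4.18 × 10^-105 m³.
7.83 × 10^-17 / 4.18 × 10^-105 = 1.87 × 10^88

1.87 × 10^88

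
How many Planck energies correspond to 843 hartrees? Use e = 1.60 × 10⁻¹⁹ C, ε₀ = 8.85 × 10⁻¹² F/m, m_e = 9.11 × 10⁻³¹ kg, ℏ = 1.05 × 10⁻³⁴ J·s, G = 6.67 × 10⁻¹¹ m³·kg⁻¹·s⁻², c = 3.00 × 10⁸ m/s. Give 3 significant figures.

hartree: E_h = m_e e⁴/(4πε₀ℏ)² = 4.38 × 10⁻¹⁸ J
Planck energy: E_P = √(ℏc⁵/G) = 1.96 × 10⁹ J
843 × 4.38 × 10⁻¹⁸ / 1.96 × 10⁹ = 1.89 × 10⁻²⁴

1.89 × 10⁻²⁴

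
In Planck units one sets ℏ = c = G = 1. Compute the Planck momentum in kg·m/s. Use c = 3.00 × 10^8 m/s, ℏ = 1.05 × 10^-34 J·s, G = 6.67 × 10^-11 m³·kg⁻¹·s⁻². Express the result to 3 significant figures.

p_P = √(ℏc³/G)
  = √(42.5)
  = 6.52 kg·m/s

6.52 kg·m/s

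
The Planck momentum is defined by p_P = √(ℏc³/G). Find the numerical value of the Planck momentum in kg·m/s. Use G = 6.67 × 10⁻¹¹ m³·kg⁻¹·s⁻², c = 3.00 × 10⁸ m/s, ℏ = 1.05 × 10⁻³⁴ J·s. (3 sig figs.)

6.52 kg·m/s

p_P = √(ℏc³/G)
  = √(42.5)
  = 6.52 kg·m/s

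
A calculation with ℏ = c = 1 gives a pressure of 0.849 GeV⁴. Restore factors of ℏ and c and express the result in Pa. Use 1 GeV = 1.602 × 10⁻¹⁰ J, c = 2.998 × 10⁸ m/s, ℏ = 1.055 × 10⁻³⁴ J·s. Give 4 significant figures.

1.767 × 10³⁷ Pa

Pressure is [E]/[L]³ = [E]⁴/(ℏc)³.
1 GeV⁴ → 1/(ℏc)³ × (1 GeV in J)⁴ = 2.082 × 10³⁷ Pa.
Result: 0.849 × 2.082 × 10³⁷ = 1.767 × 10³⁷ Pa.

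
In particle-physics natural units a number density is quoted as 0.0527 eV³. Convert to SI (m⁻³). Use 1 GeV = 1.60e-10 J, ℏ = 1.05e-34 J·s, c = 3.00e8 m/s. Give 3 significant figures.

Number density is [L]⁻³ = [E]³/(ℏc)³.
1 GeV³ → 1/(ℏc)³ × (1 GeV in J)³ = 1.31e47 m⁻³.
Convert the energy scale: 0.0527 eV³ = 5.27e-29 GeV³.
Result: 5.27e-29 × 1.31e47 = 6.91e18 m⁻³.

6.91e18 m⁻³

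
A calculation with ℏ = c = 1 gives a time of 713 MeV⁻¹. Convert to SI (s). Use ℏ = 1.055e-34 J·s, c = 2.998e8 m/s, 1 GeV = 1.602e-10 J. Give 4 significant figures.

A time is [E]⁻¹ in ℏ=c=1; restore one factor of ℏ.
1 GeV⁻¹ → ℏ × (1 GeV in J)⁻¹ = 6.586e-25 s.
Convert the energy scale: 713 MeV⁻¹ = 7.13e5 GeV⁻¹.
Result: 7.13e5 × 6.586e-25 = 4.695e-19 s.

4.695e-19 s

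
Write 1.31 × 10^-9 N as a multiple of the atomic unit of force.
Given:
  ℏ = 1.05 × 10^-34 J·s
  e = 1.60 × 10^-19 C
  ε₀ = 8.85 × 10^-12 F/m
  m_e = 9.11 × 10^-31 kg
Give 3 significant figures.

atomic unit of force: F_au = E_h/a₀ = m_e²e⁶/((4πε₀)³ℏ⁴) = 8.33 × 10^-8 N.
1.31 × 10^-9 / 8.33 × 10^-8 = 0.0157

0.0157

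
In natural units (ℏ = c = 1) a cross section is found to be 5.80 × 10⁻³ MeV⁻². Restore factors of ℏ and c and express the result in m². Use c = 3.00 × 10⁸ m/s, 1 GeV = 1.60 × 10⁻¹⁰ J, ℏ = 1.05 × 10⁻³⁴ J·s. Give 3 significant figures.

2.25 × 10⁻²⁸ m²

Area is [L]² = [E]⁻²·(ℏc)²; restore (ℏc)².
1 GeV⁻² → (ℏc)² × (1 GeV in J)⁻² = 3.88 × 10⁻³² m².
Convert the energy scale: 5.80 × 10⁻³ MeV⁻² = 5.80 × 10³ GeV⁻².
Result: 5.80 × 10³ × 3.88 × 10⁻³² = 2.25 × 10⁻²⁸ m².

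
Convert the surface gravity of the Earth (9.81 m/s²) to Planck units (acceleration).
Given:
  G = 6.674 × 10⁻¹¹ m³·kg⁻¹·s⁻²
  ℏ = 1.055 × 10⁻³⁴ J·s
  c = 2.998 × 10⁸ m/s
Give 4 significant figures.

1.764 × 10⁻⁵¹

Planck acceleration: a_P = √(c⁷/(ℏG)) = 5.560 × 10⁵¹ m/s².
9.81 / 5.560 × 10⁵¹ = 1.764 × 10⁻⁵¹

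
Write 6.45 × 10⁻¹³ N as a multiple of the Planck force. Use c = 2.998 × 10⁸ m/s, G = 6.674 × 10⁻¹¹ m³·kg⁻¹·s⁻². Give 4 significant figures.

Planck force: F_P = c⁴/G = 1.210 × 10⁴⁴ N.
6.45 × 10⁻¹³ / 1.210 × 10⁴⁴ = 5.329 × 10⁻⁵⁷

5.329 × 10⁻⁵⁷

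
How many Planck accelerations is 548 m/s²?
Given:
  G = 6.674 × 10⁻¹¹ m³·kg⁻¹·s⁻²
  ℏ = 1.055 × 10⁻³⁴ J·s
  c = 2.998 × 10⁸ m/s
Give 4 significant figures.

9.856 × 10⁻⁵⁰

Planck acceleration: a_P = √(c⁷/(ℏG)) = 5.560 × 10⁵¹ m/s².
548 / 5.560 × 10⁵¹ = 9.856 × 10⁻⁵⁰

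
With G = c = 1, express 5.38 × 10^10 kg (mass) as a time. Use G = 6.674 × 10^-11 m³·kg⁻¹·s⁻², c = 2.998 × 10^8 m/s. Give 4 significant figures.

Mass → time via G/c³.
5.38 × 10^10 kg × (G/c³) = 1.333 × 10^-25 s

1.333 × 10^-25 s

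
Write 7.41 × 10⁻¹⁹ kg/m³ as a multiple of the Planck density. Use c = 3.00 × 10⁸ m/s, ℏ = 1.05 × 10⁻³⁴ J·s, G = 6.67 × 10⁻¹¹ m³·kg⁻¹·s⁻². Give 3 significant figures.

Planck density: ρ_P = c⁵/(ℏG²) = 5.20 × 10⁹⁶ kg/m³.
7.41 × 10⁻¹⁹ / 5.20 × 10⁹⁶ = 1.42 × 10⁻¹¹⁵

1.42 × 10⁻¹¹⁵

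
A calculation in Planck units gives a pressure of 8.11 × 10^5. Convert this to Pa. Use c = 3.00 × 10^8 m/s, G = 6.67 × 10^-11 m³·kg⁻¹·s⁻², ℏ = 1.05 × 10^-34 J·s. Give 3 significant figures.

One Planck pressure: p_P = c⁷/(ℏG²) = 4.68 × 10^113 Pa.
8.11 × 10^5 × 4.68 × 10^113 Pa = 3.80 × 10^119 Pa

3.80 × 10^119 Pa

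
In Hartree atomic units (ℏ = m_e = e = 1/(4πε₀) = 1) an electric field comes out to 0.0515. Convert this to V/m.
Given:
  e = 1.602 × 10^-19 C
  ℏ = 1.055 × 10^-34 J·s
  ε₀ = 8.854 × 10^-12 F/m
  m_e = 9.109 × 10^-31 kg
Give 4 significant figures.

2.642 × 10^10 V/m

One atomic unit of electric field: E_au = E_h/(e a₀) = m_e²e⁵/((4πε₀)³ℏ⁴) = 5.131 × 10^11 V/m.
0.0515 × 5.131 × 10^11 V/m = 2.642 × 10^10 V/m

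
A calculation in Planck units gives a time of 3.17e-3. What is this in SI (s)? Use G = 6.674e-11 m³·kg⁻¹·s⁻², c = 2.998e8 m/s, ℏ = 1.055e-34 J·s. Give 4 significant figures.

1.709e-46 s

One Planck time: t_P = √(ℏG/c⁵) = 5.392e-44 s.
3.17e-3 × 5.392e-44 s = 1.709e-46 s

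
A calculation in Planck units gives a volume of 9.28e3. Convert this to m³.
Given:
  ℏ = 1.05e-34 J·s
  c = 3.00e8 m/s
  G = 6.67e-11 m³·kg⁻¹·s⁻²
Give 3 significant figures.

One Planck volume: V_P = (ℏG/c³)^(3/2) = 4.18e-105 m³.
9.28e3 × 4.18e-105 m³ = 3.88e-101 m³

3.88e-101 m³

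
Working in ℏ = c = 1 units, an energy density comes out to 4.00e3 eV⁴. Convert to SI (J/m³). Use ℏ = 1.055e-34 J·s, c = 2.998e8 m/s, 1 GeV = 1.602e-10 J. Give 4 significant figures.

[E]/[L]³ = [E]⁴/(ℏc)³; restore (ℏc)⁻³.
1 GeV⁴ → 1/(ℏc)³ × (1 GeV in J)⁴ = 2.082e37 J/m³.
Convert the energy scale: 4.00e3 eV⁴ = 4.00e-33 GeV⁴.
Result: 4.00e-33 × 2.082e37 = 8.326e4 J/m³.

8.326e4 J/m³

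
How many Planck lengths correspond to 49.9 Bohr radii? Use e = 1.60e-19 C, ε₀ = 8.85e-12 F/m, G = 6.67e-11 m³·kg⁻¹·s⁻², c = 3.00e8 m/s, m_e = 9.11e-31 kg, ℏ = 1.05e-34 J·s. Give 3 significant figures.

Bohr radius: a₀ = 4πε₀ℏ²/(m_e e²) = 5.26e-11 m
Planck length: ℓ_P = √(ℏG/c³) = 1.61e-35 m
49.9 × 5.26e-11 / 1.61e-35 = 1.63e26

1.63e26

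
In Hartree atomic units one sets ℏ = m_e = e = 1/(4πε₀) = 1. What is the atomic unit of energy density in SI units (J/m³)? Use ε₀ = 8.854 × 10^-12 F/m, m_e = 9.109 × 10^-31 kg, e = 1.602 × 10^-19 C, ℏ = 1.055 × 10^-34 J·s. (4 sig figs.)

u_au = E_h/a₀³ = m_e⁴e¹⁰/((4πε₀)⁵ℏ⁸)
E_h = 4.354 × 10^-18 J
a₀ = 5.297 × 10^-11 m
E_h/a₀³ = 2.929 × 10^13 J/m³

2.929 × 10^13 J/m³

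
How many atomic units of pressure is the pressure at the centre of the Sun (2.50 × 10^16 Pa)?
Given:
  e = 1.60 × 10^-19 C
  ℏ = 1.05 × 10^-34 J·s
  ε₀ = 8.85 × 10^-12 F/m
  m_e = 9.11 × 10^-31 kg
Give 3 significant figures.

atomic unit of pressure: P_au = E_h/a₀³ = m_e⁴e¹⁰/((4πε₀)⁵ℏ⁸) = 3.01 × 10^13 Pa.
2.50 × 10^16 / 3.01 × 10^13 = 830

830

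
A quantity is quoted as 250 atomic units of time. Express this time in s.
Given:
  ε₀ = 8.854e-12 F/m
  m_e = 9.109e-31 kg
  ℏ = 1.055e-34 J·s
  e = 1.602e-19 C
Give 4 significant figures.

One atomic unit of time: τ_au = (4πε₀)²ℏ³/(m_e e⁴) = 2.423e-17 s.
250 × 2.423e-17 s = 6.057e-15 s

6.057e-15 s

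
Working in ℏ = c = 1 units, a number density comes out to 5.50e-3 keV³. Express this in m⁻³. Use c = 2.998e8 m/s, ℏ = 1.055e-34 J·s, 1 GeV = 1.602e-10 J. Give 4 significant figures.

7.147e26 m⁻³

Number density is [L]⁻³ = [E]³/(ℏc)³.
1 GeV³ → 1/(ℏc)³ × (1 GeV in J)³ = 1.299e47 m⁻³.
Convert the energy scale: 5.50e-3 keV³ = 5.50e-21 GeV³.
Result: 5.50e-21 × 1.299e47 = 7.147e26 m⁻³.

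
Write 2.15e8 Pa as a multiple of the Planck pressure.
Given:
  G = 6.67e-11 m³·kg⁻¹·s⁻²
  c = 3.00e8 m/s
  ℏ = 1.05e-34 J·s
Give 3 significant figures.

4.59e-106

Planck pressure: p_P = c⁷/(ℏG²) = 4.68e113 Pa.
2.15e8 / 4.68e113 = 4.59e-106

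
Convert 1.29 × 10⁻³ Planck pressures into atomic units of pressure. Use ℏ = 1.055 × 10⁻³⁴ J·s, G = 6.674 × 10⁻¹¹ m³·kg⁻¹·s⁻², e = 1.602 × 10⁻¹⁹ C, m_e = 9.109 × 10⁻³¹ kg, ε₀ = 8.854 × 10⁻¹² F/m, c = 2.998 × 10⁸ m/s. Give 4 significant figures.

2.040 × 10⁹⁷

Planck pressure: p_P = c⁷/(ℏG²) = 4.632 × 10¹¹³ Pa
atomic unit of pressure: P_au = E_h/a₀³ = m_e⁴e¹⁰/((4πε₀)⁵ℏ⁸) = 2.929 × 10¹³ Pa
1.29 × 10⁻³ × 4.632 × 10¹¹³ / 2.929 × 10¹³ = 2.040 × 10⁹⁷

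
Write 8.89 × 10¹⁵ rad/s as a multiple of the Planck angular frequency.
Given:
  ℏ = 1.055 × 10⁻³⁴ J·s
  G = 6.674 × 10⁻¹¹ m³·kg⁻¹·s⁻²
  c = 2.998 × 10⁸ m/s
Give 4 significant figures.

4.793 × 10⁻²⁸

Planck angular frequency: ω_P = √(c⁵/(ℏG)) = 1.855 × 10⁴³ rad/s.
8.89 × 10¹⁵ / 1.855 × 10⁴³ = 4.793 × 10⁻²⁸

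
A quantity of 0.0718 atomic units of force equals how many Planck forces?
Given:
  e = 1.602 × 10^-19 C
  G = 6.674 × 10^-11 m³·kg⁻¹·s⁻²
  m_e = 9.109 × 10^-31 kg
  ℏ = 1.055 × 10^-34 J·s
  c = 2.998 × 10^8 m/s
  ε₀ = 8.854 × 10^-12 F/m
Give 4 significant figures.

atomic unit of force: F_au = E_h/a₀ = m_e²e⁶/((4πε₀)³ℏ⁴) = 8.220 × 10^-8 N
Planck force: F_P = c⁴/G = 1.210 × 10^44 N
0.0718 × 8.220 × 10^-8 / 1.210 × 10^44 = 4.876 × 10^-53

4.876 × 10^-53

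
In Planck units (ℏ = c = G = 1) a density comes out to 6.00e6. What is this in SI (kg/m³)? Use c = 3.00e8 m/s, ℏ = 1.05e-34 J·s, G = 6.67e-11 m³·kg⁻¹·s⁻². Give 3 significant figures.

3.12e103 kg/m³

One Planck density: ρ_P = c⁵/(ℏG²) = 5.20e96 kg/m³.
6.00e6 × 5.20e96 kg/m³ = 3.12e103 kg/m³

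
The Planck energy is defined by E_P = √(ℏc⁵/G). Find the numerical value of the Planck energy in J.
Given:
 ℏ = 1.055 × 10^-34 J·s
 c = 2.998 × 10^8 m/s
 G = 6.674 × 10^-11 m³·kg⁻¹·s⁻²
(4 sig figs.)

1.957 × 10^9 J

E_P = √(ℏc⁵/G)
  = √(3.828 × 10^18)
  = 1.957 × 10^9 J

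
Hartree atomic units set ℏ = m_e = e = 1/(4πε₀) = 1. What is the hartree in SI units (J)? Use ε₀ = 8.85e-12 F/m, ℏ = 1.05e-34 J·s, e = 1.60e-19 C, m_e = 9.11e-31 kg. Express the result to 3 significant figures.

4.38e-18 J

The unique combination of the constants set to 1 with dimensions of energy is E_h = m_e e⁴/(4πε₀ℏ)².
  = 5.97e-106 / 1.36e-88
  = 4.38e-18 J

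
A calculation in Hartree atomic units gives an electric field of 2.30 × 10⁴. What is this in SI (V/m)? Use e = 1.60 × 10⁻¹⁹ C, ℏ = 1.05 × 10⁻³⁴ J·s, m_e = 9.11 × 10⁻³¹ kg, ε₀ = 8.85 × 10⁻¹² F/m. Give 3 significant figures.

1.20 × 10¹⁶ V/m

One atomic unit of electric field: E_au = E_h/(e a₀) = m_e²e⁵/((4πε₀)³ℏ⁴) = 5.20 × 10¹¹ V/m.
2.30 × 10⁴ × 5.20 × 10¹¹ V/m = 1.20 × 10¹⁶ V/m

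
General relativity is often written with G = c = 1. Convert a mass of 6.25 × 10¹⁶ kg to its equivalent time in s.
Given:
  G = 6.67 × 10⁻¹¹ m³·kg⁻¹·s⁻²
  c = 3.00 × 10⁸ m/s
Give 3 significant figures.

1.54 × 10⁻¹⁹ s

Mass → time via G/c³.
6.25 × 10¹⁶ kg × (G/c³) = 1.54 × 10⁻¹⁹ s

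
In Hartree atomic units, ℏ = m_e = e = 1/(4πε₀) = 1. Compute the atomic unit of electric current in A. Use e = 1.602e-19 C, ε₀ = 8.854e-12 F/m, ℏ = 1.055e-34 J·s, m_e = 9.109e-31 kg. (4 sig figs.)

From ℏ = m_e = e = 1/(4πε₀) = 1 the current scale is I_au = e E_h/ℏ = m_e e⁵/((4πε₀)²ℏ³).
E_h = 4.354e-18 J
e·E_h/ℏ = 6.612e-3 A

6.612e-3 A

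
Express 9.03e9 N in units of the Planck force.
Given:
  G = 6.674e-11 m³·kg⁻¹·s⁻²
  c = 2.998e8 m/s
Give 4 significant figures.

Planck force: F_P = c⁴/G = 1.210e44 N.
9.03e9 / 1.210e44 = 7.460e-35

7.460e-35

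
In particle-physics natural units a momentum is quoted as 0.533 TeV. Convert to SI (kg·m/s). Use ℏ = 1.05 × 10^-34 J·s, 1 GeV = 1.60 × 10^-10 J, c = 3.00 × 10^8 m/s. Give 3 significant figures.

2.84 × 10^-16 kg·m/s

Momentum is [E]/c; divide by c.
1 GeV → 1/c × (1 GeV in J) = 5.33 × 10^-19 kg·m/s.
Convert the energy scale: 0.533 TeV = 533 GeV.
Result: 533 × 5.33 × 10^-19 = 2.84 × 10^-16 kg·m/s.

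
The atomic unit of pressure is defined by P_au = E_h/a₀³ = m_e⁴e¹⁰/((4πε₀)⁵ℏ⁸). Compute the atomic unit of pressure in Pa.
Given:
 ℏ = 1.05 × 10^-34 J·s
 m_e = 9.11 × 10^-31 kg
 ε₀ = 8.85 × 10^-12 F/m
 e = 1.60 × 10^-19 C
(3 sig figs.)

P_au = E_h/a₀³ = m_e⁴e¹⁰/((4πε₀)⁵ℏ⁸)
E_h = 4.38 × 10^-18 J
a₀ = 5.26 × 10^-11 m
E_h/a₀³ = 3.01 × 10^13 Pa

3.01 × 10^13 Pa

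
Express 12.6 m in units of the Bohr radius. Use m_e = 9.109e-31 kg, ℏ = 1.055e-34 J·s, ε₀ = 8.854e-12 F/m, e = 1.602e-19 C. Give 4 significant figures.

2.379e11

Bohr radius: a₀ = 4πε₀ℏ²/(m_e e²) = 5.297e-11 m.
12.6 / 5.297e-11 = 2.379e11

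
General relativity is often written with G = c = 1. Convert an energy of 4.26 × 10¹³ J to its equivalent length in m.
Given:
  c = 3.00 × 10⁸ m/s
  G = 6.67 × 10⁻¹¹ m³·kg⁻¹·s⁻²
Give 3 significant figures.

Energy → length via G/c⁴.
4.26 × 10¹³ J × (G/c⁴) = 3.51 × 10⁻³¹ m

3.51 × 10⁻³¹ m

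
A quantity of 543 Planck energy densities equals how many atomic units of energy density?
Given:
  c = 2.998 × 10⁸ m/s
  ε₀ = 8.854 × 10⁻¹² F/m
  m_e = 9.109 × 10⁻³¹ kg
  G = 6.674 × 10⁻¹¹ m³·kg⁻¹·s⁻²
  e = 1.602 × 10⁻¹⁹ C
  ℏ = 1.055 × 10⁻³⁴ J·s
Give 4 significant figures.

8.587 × 10¹⁰²

Planck energy density: u_P = c⁷/(ℏG²) = 4.632 × 10¹¹³ J/m³
atomic unit of energy density: u_au = E_h/a₀³ = m_e⁴e¹⁰/((4πε₀)⁵ℏ⁸) = 2.929 × 10¹³ J/m³
543 × 4.632 × 10¹¹³ / 2.929 × 10¹³ = 8.587 × 10¹⁰²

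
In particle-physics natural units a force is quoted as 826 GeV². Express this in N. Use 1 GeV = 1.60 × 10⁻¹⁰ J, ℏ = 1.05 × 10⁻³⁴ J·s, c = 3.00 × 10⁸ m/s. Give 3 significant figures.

Force is [E]/[L] = [E]²/(ℏc); restore (ℏc)⁻¹.
1 GeV² → 1/(ℏc) × (1 GeV in J)² = 8.13 × 10⁵ N.
Result: 826 × 8.13 × 10⁵ = 6.71 × 10⁸ N.

6.71 × 10⁸ N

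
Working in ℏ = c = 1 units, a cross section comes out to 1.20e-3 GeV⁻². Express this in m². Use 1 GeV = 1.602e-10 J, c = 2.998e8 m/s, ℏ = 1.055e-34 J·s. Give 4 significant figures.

Area is [L]² = [E]⁻²·(ℏc)²; restore (ℏc)².
1 GeV⁻² → (ℏc)² × (1 GeV in J)⁻² = 3.898e-32 m².
Result: 1.20e-3 × 3.898e-32 = 4.678e-35 m².

4.678e-35 m²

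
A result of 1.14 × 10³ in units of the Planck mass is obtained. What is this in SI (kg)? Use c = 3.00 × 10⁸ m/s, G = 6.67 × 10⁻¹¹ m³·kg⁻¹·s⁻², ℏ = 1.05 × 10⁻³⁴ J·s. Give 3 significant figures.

One Planck mass: m_P = √(ℏc/G) = 2.17 × 10⁻⁸ kg.
1.14 × 10³ × 2.17 × 10⁻⁸ kg = 2.48 × 10⁻⁵ kg

2.48 × 10⁻⁵ kg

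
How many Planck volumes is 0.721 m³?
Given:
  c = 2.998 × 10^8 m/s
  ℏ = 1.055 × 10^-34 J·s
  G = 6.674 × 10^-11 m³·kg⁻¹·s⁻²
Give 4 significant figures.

1.707 × 10^104

Planck volume: V_P = (ℏG/c³)^(3/2) = 4.224 × 10^-105 m³.
0.721 / 4.224 × 10^-105 = 1.707 × 10^104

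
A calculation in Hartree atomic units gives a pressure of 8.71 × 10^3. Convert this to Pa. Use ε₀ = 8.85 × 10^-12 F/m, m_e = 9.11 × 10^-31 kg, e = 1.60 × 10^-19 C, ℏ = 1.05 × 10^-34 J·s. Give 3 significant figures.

One atomic unit of pressure: P_au = E_h/a₀³ = m_e⁴e¹⁰/((4πε₀)⁵ℏ⁸) = 3.01 × 10^13 Pa.
8.71 × 10^3 × 3.01 × 10^13 Pa = 2.62 × 10^17 Pa

2.62 × 10^17 Pa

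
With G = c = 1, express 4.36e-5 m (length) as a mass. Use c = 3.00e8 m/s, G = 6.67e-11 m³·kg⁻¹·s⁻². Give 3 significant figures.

5.88e22 kg

Length → mass via c²/G.
4.36e-5 m × (c²/G) = 5.88e22 kg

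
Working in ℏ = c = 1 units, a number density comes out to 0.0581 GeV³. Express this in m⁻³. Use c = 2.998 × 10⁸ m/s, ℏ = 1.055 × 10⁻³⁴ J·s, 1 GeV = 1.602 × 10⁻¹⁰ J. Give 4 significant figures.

7.549 × 10⁴⁵ m⁻³

Number density is [L]⁻³ = [E]³/(ℏc)³.
1 GeV³ → 1/(ℏc)³ × (1 GeV in J)³ = 1.299 × 10⁴⁷ m⁻³.
Result: 0.0581 × 1.299 × 10⁴⁷ = 7.549 × 10⁴⁵ m⁻³.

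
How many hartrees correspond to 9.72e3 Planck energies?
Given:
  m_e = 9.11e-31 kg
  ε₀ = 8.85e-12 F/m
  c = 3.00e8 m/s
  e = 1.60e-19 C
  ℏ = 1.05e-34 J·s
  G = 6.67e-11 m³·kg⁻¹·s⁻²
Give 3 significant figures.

Planck energy: E_P = √(ℏc⁵/G) = 1.96e9 J
hartree: E_h = m_e e⁴/(4πε₀ℏ)² = 4.38e-18 J
9.72e3 × 1.96e9 / 4.38e-18 = 4.34e30

4.34e30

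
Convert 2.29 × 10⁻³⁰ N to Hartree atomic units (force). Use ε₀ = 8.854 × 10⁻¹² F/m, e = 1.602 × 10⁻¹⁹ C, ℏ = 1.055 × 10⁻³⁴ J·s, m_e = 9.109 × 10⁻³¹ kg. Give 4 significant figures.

2.786 × 10⁻²³

atomic unit of force: F_au = E_h/a₀ = m_e²e⁶/((4πε₀)³ℏ⁴) = 8.220 × 10⁻⁸ N.
2.29 × 10⁻³⁰ / 8.220 × 10⁻⁸ = 2.786 × 10⁻²³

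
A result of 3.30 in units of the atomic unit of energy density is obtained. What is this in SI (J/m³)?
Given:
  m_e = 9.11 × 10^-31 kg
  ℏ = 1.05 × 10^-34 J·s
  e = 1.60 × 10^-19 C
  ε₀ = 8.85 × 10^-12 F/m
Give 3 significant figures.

9.94 × 10^13 J/m³

One atomic unit of energy density: u_au = E_h/a₀³ = m_e⁴e¹⁰/((4πε₀)⁵ℏ⁸) = 3.01 × 10^13 J/m³.
3.30 × 3.01 × 10^13 J/m³ = 9.94 × 10^13 J/m³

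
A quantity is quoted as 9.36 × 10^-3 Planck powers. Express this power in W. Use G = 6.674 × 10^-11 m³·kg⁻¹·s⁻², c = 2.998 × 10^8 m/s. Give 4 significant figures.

3.397 × 10^50 W

One Planck power: P_P = c⁵/G = 3.629 × 10^52 W.
9.36 × 10^-3 × 3.629 × 10^52 W = 3.397 × 10^50 W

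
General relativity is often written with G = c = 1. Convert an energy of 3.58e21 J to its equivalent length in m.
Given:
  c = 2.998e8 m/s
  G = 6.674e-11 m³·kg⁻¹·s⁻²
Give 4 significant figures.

Energy → length via G/c⁴.
3.58e21 J × (G/c⁴) = 2.958e-23 m

2.958e-23 m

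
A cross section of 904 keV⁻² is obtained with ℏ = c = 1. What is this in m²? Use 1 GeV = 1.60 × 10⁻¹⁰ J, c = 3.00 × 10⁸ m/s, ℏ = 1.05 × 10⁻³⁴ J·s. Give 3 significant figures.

Area is [L]² = [E]⁻²·(ℏc)²; restore (ℏc)².
1 GeV⁻² → (ℏc)² × (1 GeV in J)⁻² = 3.88 × 10⁻³² m².
Convert the energy scale: 904 keV⁻² = 9.04 × 10¹⁴ GeV⁻².
Result: 9.04 × 10¹⁴ × 3.88 × 10⁻³² = 3.50 × 10⁻¹⁷ m².

3.50 × 10⁻¹⁷ m²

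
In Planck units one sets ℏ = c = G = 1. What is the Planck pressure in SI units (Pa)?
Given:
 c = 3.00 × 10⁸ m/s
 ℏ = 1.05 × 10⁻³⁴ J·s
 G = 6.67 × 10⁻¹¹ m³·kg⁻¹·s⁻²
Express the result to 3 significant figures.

p_P = c⁷/(ℏG²)
  = 2.19 × 10⁵⁹ / 4.67 × 10⁻⁵⁵
  = 4.68 × 10¹¹³ Pa

4.68 × 10¹¹³ Pa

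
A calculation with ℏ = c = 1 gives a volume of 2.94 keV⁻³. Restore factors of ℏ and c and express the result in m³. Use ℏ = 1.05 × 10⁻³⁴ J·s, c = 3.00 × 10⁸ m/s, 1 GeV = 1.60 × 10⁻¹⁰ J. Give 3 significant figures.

2.24 × 10⁻²⁹ m³

Volume is [L]³ = [E]⁻³·(ℏc)³.
1 GeV⁻³ → (ℏc)³ × (1 GeV in J)⁻³ = 7.63 × 10⁻⁴⁸ m³.
Convert the energy scale: 2.94 keV⁻³ = 2.94 × 10¹⁸ GeV⁻³.
Result: 2.94 × 10¹⁸ × 7.63 × 10⁻⁴⁸ = 2.24 × 10⁻²⁹ m³.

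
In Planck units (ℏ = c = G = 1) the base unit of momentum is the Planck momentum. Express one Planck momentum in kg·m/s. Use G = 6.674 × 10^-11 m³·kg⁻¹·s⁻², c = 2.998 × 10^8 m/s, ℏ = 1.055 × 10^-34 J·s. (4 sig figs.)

6.527 kg·m/s

p_P = √(ℏc³/G)
  = √(42.60)
  = 6.527 kg·m/s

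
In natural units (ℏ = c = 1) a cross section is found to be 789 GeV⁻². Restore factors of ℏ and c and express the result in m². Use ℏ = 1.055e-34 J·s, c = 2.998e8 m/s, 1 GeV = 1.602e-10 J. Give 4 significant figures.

3.076e-29 m²

Area is [L]² = [E]⁻²·(ℏc)²; restore (ℏc)².
1 GeV⁻² → (ℏc)² × (1 GeV in J)⁻² = 3.898e-32 m².
Result: 789 × 3.898e-32 = 3.076e-29 m².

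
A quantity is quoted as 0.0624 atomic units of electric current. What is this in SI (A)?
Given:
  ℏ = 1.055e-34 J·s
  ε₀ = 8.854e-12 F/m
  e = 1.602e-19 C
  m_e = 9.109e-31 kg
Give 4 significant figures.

One atomic unit of electric current: I_au = e E_h/ℏ = m_e e⁵/((4πε₀)²ℏ³) = 6.612e-3 A.
0.0624 × 6.612e-3 A = 4.126e-4 A

4.126e-4 A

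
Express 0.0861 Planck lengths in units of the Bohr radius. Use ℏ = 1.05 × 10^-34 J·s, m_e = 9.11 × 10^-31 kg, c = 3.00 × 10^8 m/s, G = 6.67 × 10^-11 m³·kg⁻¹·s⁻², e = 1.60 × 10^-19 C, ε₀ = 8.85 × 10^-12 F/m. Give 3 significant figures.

Planck length: ℓ_P = √(ℏG/c³) = 1.61 × 10^-35 m
Bohr radius: a₀ = 4πε₀ℏ²/(m_e e²) = 5.26 × 10^-11 m
0.0861 × 1.61 × 10^-35 / 5.26 × 10^-11 = 2.64 × 10^-26

2.64 × 10^-26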